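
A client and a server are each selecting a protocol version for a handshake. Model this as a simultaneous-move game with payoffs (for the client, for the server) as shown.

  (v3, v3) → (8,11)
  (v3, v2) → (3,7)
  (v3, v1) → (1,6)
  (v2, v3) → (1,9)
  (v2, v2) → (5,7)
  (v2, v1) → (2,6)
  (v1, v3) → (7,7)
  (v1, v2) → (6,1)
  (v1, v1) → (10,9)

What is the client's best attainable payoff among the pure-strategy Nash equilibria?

10

Both v3 is a pure NE (the client: 8 ≥ 7; the server: 11 ≥ 7). The client gets 8.
Both v1 is a pure NE (the client: 10 ≥ 2; the server: 9 ≥ 7). The client gets 10.
Every other cell has a profitable deviation for at least one player. Highest of {8, 10} is 10.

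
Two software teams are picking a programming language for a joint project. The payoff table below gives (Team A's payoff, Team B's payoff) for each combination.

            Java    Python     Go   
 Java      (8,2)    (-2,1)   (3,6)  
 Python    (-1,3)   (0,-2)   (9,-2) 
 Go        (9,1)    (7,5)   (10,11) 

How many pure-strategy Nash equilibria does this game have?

Both Go: Team A gets 10 (best alternative 9); Team B gets 11 (best alternative 5). Neither deviates — NE.
Both Python is not a NE: Team A would switch to Go (7 > 0).
No other cell survives both best-response checks, so there is 1 pure NE.

1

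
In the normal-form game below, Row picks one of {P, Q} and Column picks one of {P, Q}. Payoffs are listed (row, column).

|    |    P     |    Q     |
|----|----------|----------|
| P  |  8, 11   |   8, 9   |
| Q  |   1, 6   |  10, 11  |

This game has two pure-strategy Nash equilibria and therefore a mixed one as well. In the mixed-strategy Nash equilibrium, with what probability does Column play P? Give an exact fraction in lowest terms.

Column's mix q on P must make Row indifferent between P and Q.
Row's payoff from P: 8q + 8(1−q). From Q: 1q + 10(1−q).
Set equal: 7q = 2(1−q) → q = 2/9.

2/9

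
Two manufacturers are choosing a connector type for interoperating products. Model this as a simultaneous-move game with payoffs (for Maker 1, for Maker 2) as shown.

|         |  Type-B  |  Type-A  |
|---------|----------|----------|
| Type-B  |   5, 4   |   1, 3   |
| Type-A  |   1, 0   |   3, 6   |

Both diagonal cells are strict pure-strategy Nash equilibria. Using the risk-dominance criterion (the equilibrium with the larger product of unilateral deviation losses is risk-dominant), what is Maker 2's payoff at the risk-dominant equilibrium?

6

At both Type-B: Maker 1 loses 5 − 1 = 4 by deviating; Maker 2 loses 4 − 3 = 1. Product = 4·1 = 4.
At both Type-A: Maker 1 loses 3 − 1 = 2 by deviating; Maker 2 loses 6 − 0 = 6. Product = 2·6 = 12.
12 > 4, so both Type-A is risk-dominant. Maker 2's payoff there is 6.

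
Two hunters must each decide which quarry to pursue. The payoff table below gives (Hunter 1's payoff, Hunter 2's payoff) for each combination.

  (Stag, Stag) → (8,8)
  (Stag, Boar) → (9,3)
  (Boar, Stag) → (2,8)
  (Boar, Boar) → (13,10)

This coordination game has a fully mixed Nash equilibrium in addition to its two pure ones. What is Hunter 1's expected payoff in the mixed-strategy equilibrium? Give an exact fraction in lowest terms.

43/5

Hunter 2 mixes with probability q on Stag, chosen so Hunter 1 is indifferent: 8q + 9(1−q) = 2q + 13(1−q) gives q = 2/5.
Hunter 1's expected payoff (from either row, since indifferent) is 8·2/5 + 9·3/5 = 43/5.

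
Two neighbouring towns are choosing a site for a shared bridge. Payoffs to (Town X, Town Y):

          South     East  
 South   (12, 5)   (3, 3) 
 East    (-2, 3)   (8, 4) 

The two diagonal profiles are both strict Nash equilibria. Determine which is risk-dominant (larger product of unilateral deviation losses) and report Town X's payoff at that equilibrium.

At both South: Town X loses 12 − (-2) = 14 by deviating; Town Y loses 5 − 3 = 2. Product = 14·2 = 28.
At both East: Town X loses 8 − 3 = 5 by deviating; Town Y loses 4 − 3 = 1. Product = 5·1 = 5.
28 > 5, so both South is risk-dominant. Town X's payoff there is 12.

12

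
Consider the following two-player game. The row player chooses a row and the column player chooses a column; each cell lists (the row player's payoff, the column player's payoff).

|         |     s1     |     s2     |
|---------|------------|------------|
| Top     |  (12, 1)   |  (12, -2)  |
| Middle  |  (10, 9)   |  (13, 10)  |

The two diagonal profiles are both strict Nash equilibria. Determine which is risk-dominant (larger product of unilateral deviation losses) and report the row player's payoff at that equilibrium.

At (Top, s1): the row player loses 12 − 10 = 2 by deviating; the column player loses 1 − (-2) = 3. Product = 2·3 = 6.
At (Middle, s2): the row player loses 13 − 12 = 1 by deviating; the column player loses 10 − 9 = 1. Product = 1·1 = 1.
6 > 1, so (Top, s1) is risk-dominant. The row player's payoff there is 12.

12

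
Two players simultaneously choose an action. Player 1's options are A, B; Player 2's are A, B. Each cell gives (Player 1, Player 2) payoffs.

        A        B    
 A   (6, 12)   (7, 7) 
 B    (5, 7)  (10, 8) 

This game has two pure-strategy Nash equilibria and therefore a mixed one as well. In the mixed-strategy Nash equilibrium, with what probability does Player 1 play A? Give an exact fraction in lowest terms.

1/6

Player 1's mix p on A must make Player 2 indifferent between A and B.
Player 2's payoff from A: 12p + 7(1−p). From B: 7p + 8(1−p).
Set equal: 5p = 1(1−p) → p = 1/6.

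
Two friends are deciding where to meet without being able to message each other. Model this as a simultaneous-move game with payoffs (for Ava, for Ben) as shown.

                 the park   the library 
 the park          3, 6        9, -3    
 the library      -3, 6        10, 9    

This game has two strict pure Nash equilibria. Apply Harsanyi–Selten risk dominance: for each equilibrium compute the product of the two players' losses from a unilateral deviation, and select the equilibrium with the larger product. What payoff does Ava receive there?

3

At both the park: Ava loses 3 − (-3) = 6 by deviating; Ben loses 6 − (-3) = 9. Product = 6·9 = 54.
At both the library: Ava loses 10 − 9 = 1 by deviating; Ben loses 9 − 6 = 3. Product = 1·3 = 3.
54 > 3, so both the park is risk-dominant. Ava's payoff there is 3.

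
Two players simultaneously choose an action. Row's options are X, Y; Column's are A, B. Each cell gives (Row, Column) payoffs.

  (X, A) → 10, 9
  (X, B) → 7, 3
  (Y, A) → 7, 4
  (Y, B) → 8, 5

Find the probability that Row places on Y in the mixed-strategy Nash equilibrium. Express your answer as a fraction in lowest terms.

Row's mix p on X must make Column indifferent between A and B.
Column's payoff from A: 9p + 4(1−p). From B: 3p + 5(1−p).
Set equal: 6p = 1(1−p) → p = 1/7.
Probability on Y is 1 − 1/7 = 6/7.

6/7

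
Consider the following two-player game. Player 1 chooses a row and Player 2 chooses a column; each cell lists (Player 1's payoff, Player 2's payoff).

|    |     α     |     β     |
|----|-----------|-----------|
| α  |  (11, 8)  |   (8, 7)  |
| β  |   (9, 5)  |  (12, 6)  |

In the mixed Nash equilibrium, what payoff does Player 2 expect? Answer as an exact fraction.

Player 1 mixes with probability p on α, chosen so Player 2 is indifferent: 8p + 5(1−p) = 7p + 6(1−p) gives p = 1/2.
Player 2's expected payoff is 8·1/2 + 5·1/2 = 13/2.

13/2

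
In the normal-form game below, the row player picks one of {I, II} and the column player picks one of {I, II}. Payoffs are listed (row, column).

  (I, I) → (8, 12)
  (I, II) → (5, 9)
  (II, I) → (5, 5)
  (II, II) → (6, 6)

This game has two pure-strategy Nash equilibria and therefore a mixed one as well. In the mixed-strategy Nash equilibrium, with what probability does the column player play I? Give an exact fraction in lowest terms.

1/4

The column player's mix q on I must make the row player indifferent between I and II.
The row player's payoff from I: 8q + 5(1−q). From II: 5q + 6(1−q).
Set equal: 3q = 1(1−q) → q = 1/4.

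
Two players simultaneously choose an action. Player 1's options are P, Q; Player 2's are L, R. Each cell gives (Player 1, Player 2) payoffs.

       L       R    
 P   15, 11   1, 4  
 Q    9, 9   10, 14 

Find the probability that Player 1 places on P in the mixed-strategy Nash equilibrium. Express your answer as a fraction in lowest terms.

Player 1's mix p on P must make Player 2 indifferent between L and R.
Player 2's payoff from L: 11p + 9(1−p). From R: 4p + 14(1−p).
Set equal: 7p = 5(1−p) → p = 5/12.

5/12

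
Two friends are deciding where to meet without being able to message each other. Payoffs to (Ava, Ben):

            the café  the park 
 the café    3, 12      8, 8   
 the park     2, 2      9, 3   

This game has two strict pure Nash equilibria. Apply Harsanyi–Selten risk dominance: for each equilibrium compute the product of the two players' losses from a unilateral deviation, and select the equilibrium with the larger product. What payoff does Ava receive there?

3

At both the café: Ava loses 3 − 2 = 1 by deviating; Ben loses 12 − 8 = 4. Product = 1·4 = 4.
At both the park: Ava loses 9 − 8 = 1 by deviating; Ben loses 3 − 2 = 1. Product = 1·1 = 1.
4 > 1, so both the café is risk-dominant. Ava's payoff there is 3.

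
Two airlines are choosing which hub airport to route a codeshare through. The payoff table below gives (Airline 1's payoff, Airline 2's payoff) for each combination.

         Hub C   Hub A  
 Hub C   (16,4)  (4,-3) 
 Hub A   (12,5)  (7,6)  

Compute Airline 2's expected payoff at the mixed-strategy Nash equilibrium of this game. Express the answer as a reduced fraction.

Airline 1 mixes with probability p on Hub C, chosen so Airline 2 is indifferent: 4p + 5(1−p) = (-3)p + 6(1−p) gives p = 1/8.
Airline 2's expected payoff is 4·1/8 + 5·7/8 = 39/8.

39/8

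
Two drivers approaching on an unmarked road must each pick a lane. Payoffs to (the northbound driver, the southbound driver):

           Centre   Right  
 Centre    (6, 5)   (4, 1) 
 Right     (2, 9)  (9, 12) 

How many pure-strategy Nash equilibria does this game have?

Both Centre: the northbound driver gets 6 (best alternative 2); the southbound driver gets 5 (best alternative 1). Neither deviates — NE.
Both Right: the northbound driver gets 9 (best alternative 4); the southbound driver gets 12 (best alternative 9). Neither deviates — NE.
(Right, Centre) is not a NE: the northbound driver would switch to Centre (6 > 2).
No other cell survives both best-response checks, so there are 2 pure NE.

2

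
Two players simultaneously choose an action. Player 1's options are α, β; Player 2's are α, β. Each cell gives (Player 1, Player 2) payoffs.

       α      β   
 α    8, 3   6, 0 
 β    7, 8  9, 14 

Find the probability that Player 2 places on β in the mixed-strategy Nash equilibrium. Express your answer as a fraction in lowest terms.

Player 2's mix q on α must make Player 1 indifferent between α and β.
Player 1's payoff from α: 8q + 6(1−q). From β: 7q + 9(1−q).
Set equal: 1q = 3(1−q) → q = 3/4.
Probability on β is 1 − 3/4 = 1/4.

1/4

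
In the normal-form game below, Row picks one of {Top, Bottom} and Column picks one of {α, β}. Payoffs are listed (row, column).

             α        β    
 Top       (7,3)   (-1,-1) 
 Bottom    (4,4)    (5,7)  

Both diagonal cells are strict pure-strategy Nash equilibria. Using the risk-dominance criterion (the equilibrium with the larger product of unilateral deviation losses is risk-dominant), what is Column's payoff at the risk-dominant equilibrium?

At (Top, α): Row loses 7 − 4 = 3 by deviating; Column loses 3 − (-1) = 4. Product = 3·4 = 12.
At (Bottom, β): Row loses 5 − (-1) = 6 by deviating; Column loses 7 − 4 = 3. Product = 6·3 = 18.
18 > 12, so (Bottom, β) is risk-dominant. Column's payoff there is 7.

7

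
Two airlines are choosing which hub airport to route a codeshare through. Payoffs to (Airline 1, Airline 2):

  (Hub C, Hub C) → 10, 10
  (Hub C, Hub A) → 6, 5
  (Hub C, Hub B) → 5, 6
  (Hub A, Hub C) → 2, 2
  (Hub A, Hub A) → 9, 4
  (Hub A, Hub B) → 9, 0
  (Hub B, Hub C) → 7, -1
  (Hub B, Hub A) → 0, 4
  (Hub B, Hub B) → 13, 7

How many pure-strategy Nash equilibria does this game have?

3

Both Hub C: Airline 1 gets 10 (best alternative 7); Airline 2 gets 10 (best alternative 6). Neither deviates — NE.
Both Hub A: Airline 1 gets 9 (best alternative 6); Airline 2 gets 4 (best alternative 2). Neither deviates — NE.
Both Hub B: Airline 1 gets 13 (best alternative 9); Airline 2 gets 7 (best alternative 4). Neither deviates — NE.
(Hub C, Hub A) is not a NE: Airline 1 would switch to Hub A (9 > 6).
No other cell survives both best-response checks, so there are 3 pure NE.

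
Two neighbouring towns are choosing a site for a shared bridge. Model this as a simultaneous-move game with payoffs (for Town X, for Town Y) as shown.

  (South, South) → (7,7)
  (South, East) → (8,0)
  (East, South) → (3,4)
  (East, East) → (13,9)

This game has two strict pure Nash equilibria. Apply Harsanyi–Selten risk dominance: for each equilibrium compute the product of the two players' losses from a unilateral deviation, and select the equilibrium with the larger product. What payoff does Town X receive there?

At both South: Town X loses 7 − 3 = 4 by deviating; Town Y loses 7 − 0 = 7. Product = 4·7 = 28.
At both East: Town X loses 13 − 8 = 5 by deviating; Town Y loses 9 − 4 = 5. Product = 5·5 = 25.
28 > 25, so both South is risk-dominant. Town X's payoff there is 7.

7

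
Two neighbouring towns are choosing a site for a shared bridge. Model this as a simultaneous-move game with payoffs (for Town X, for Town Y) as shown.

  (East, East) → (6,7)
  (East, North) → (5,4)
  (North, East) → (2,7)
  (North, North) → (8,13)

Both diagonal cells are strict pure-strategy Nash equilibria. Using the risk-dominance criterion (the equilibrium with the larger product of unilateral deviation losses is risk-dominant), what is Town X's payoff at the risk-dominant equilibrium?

8

At both East: Town X loses 6 − 2 = 4 by deviating; Town Y loses 7 − 4 = 3. Product = 4·3 = 12.
At both North: Town X loses 8 − 5 = 3 by deviating; Town Y loses 13 − 7 = 6. Product = 3·6 = 18.
18 > 12, so both North is risk-dominant. Town X's payoff there is 8.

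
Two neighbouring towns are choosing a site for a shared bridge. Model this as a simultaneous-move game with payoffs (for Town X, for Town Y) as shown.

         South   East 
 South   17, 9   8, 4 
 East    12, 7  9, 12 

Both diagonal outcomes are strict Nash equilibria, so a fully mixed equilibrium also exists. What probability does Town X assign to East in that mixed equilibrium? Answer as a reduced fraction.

1/2

Town X's mix p on South must make Town Y indifferent between South and East.
Town Y's payoff from South: 9p + 7(1−p). From East: 4p + 12(1−p).
Set equal: 5p = 5(1−p) → p = 5/10 = 1/2.
Probability on East is 1 − 1/2 = 1/2.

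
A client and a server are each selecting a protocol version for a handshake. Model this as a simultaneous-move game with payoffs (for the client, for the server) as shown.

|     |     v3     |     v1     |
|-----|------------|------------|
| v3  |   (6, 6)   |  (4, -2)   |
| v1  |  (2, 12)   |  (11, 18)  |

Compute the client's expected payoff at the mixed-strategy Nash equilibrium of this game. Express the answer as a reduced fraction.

The server mixes with probability q on v3, chosen so the client is indifferent: 6q + 4(1−q) = 2q + 11(1−q) gives q = 7/11.
The client's expected payoff (from either row, since indifferent) is 6·7/11 + 4·4/11 = 58/11.

58/11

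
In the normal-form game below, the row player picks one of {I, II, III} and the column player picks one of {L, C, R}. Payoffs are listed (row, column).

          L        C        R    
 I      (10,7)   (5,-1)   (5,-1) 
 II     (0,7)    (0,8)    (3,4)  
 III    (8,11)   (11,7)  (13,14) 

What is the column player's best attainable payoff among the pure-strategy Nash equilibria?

14

(I, L) is a pure NE (the row player: 10 ≥ 8; the column player: 7 ≥ -1). The column player gets 7.
(III, R) is a pure NE (the row player: 13 ≥ 5; the column player: 14 ≥ 11). The column player gets 14.
Every other cell has a profitable deviation for at least one player. Highest of {7, 14} is 14.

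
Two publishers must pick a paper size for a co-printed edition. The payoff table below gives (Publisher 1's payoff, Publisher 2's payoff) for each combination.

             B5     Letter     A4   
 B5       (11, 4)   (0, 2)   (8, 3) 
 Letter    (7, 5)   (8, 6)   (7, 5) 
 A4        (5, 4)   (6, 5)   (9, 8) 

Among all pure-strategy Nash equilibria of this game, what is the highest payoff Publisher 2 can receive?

8

Both B5 is a pure NE (Publisher 1: 11 ≥ 7; Publisher 2: 4 ≥ 3). Publisher 2 gets 4.
Both Letter is a pure NE (Publisher 1: 8 ≥ 6; Publisher 2: 6 ≥ 5). Publisher 2 gets 6.
Both A4 is a pure NE (Publisher 1: 9 ≥ 8; Publisher 2: 8 ≥ 5). Publisher 2 gets 8.
Every other cell has a profitable deviation for at least one player. Highest of {4, 6, 8} is 8.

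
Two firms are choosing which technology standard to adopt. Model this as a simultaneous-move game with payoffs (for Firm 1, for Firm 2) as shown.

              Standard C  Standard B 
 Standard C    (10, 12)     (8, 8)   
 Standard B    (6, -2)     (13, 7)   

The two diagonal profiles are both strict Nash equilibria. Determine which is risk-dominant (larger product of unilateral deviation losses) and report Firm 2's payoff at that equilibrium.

7

At both Standard C: Firm 1 loses 10 − 6 = 4 by deviating; Firm 2 loses 12 − 8 = 4. Product = 4·4 = 16.
At both Standard B: Firm 1 loses 13 − 8 = 5 by deviating; Firm 2 loses 7 − (-2) = 9. Product = 5·9 = 45.
45 > 16, so both Standard B is risk-dominant. Firm 2's payoff there is 7.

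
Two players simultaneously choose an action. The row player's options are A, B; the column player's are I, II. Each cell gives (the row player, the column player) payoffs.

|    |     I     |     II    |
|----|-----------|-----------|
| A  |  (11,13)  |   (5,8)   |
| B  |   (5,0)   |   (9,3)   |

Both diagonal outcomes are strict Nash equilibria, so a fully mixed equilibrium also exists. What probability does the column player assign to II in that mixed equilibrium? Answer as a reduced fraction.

The column player's mix q on I must make the row player indifferent between A and B.
The row player's payoff from A: 11q + 5(1−q). From B: 5q + 9(1−q).
Set equal: 6q = 4(1−q) → q = 4/10 = 2/5.
Probability on II is 1 − 2/5 = 3/5.

3/5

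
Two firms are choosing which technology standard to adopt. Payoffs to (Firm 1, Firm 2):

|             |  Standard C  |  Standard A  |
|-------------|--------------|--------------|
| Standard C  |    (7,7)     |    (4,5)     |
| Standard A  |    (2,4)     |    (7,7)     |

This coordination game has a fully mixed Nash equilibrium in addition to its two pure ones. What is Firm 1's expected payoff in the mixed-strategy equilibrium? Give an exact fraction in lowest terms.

41/8

Firm 2 mixes with probability q on Standard C, chosen so Firm 1 is indifferent: 7q + 4(1−q) = 2q + 7(1−q) gives q = 3/8.
Firm 1's expected payoff (from either row, since indifferent) is 7·3/8 + 4·5/8 = 41/8.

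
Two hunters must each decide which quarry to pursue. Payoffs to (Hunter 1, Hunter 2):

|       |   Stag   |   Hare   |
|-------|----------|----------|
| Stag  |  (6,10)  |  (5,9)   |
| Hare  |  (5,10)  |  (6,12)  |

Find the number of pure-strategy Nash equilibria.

Both Stag: Hunter 1 gets 6 (best alternative 5); Hunter 2 gets 10 (best alternative 9). Neither deviates — NE.
Both Hare: Hunter 1 gets 6 (best alternative 5); Hunter 2 gets 12 (best alternative 10). Neither deviates — NE.
(Stag, Hare) is not a NE: Hunter 1 would switch to Hare (6 > 5).
No other cell survives both best-response checks, so there are 2 pure NE.

2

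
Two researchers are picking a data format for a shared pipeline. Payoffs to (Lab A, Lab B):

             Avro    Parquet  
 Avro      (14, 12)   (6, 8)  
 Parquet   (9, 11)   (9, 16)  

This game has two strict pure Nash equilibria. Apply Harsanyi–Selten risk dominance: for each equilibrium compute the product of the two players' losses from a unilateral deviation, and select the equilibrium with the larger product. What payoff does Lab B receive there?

At both Avro: Lab A loses 14 − 9 = 5 by deviating; Lab B loses 12 − 8 = 4. Product = 5·4 = 20.
At both Parquet: Lab A loses 9 − 6 = 3 by deviating; Lab B loses 16 − 11 = 5. Product = 3·5 = 15.
20 > 15, so both Avro is risk-dominant. Lab B's payoff there is 12.

12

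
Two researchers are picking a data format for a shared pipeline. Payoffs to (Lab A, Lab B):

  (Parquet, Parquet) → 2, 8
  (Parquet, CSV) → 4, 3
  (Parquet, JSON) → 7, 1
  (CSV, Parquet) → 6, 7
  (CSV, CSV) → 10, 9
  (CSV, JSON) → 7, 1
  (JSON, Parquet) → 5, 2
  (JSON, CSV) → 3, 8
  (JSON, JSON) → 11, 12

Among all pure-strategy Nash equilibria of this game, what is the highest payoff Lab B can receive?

12

Both CSV is a pure NE (Lab A: 10 ≥ 4; Lab B: 9 ≥ 7). Lab B gets 9.
Both JSON is a pure NE (Lab A: 11 ≥ 7; Lab B: 12 ≥ 8). Lab B gets 12.
Every other cell has a profitable deviation for at least one player. Highest of {9, 12} is 12.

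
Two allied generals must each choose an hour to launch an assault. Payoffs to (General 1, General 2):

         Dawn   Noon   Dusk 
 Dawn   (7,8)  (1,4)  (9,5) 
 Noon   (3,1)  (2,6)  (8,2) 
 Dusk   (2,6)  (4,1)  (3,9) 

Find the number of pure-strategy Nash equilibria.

1

Both Dawn: General 1 gets 7 (best alternative 3); General 2 gets 8 (best alternative 5). Neither deviates — NE.
Both Noon is not a NE: General 1 would switch to Dusk (4 > 2).
No other cell survives both best-response checks, so there is 1 pure NE.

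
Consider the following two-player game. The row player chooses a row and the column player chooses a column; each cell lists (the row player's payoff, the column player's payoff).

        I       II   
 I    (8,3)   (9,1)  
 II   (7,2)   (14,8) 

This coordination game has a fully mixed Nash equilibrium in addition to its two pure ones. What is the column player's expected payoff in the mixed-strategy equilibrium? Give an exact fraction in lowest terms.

The row player mixes with probability p on I, chosen so the column player is indifferent: 3p + 2(1−p) = 1p + 8(1−p) gives p = 3/4.
The column player's expected payoff is 3·3/4 + 2·1/4 = 11/4.

11/4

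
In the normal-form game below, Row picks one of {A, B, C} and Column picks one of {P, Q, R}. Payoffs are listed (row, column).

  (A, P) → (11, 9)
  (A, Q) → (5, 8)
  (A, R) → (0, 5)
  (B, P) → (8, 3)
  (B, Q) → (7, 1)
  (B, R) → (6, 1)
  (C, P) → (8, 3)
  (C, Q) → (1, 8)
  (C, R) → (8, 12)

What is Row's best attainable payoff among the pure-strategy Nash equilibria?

11

(A, P) is a pure NE (Row: 11 ≥ 8; Column: 9 ≥ 8). Row gets 11.
(C, R) is a pure NE (Row: 8 ≥ 6; Column: 12 ≥ 8). Row gets 8.
Every other cell has a profitable deviation for at least one player. Highest of {11, 8} is 11.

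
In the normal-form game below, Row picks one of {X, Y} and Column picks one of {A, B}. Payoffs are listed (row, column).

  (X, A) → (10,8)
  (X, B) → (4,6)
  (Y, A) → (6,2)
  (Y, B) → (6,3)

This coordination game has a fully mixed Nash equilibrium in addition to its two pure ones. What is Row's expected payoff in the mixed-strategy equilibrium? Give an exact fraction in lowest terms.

6

Column mixes with probability q on A, chosen so Row is indifferent: 10q + 4(1−q) = 6q + 6(1−q) gives q = 1/3.
Row's expected payoff (from either row, since indifferent) is 10·1/3 + 4·2/3 = 6.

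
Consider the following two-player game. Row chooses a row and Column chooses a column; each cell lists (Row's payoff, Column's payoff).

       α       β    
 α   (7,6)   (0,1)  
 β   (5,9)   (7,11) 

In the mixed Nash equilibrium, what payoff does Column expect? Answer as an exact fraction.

Row mixes with probability p on α, chosen so Column is indifferent: 6p + 9(1−p) = 1p + 11(1−p) gives p = 2/7.
Column's expected payoff is 6·2/7 + 9·5/7 = 57/7.

57/7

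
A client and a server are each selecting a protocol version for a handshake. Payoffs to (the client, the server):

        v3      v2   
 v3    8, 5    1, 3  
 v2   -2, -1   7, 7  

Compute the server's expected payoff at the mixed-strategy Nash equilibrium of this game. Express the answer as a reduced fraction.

The client mixes with probability p on v3, chosen so the server is indifferent: 5p + (-1)(1−p) = 3p + 7(1−p) gives p = 4/5.
The server's expected payoff is 5·4/5 + (-1)·1/5 = 19/5.

19/5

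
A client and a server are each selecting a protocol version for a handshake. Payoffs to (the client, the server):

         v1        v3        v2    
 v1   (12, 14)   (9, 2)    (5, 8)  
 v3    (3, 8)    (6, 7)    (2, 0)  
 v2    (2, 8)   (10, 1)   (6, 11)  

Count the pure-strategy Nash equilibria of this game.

Both v1: the client gets 12 (best alternative 3); the server gets 14 (best alternative 8). Neither deviates — NE.
Both v2: the client gets 6 (best alternative 5); the server gets 11 (best alternative 8). Neither deviates — NE.
Both v3 is not a NE: the client would switch to v2 (10 > 6).
No other cell survives both best-response checks, so there are 2 pure NE.

2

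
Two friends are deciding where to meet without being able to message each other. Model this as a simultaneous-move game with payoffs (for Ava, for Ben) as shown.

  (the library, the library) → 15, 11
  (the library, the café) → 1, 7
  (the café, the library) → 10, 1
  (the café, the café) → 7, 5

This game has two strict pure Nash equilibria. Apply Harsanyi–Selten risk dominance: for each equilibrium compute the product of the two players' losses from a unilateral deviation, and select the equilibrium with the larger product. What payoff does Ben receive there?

At both the library: Ava loses 15 − 10 = 5 by deviating; Ben loses 11 − 7 = 4. Product = 5·4 = 20.
At both the café: Ava loses 7 − 1 = 6 by deviating; Ben loses 5 − 1 = 4. Product = 6·4 = 24.
24 > 20, so both the café is risk-dominant. Ben's payoff there is 5.

5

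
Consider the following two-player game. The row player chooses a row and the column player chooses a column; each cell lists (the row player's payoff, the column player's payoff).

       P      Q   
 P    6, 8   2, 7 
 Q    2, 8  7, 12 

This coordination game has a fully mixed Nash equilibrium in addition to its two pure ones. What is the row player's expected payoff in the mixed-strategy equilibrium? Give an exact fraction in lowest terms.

The column player mixes with probability q on P, chosen so the row player is indifferent: 6q + 2(1−q) = 2q + 7(1−q) gives q = 5/9.
The row player's expected payoff (from either row, since indifferent) is 6·5/9 + 2·4/9 = 38/9.

38/9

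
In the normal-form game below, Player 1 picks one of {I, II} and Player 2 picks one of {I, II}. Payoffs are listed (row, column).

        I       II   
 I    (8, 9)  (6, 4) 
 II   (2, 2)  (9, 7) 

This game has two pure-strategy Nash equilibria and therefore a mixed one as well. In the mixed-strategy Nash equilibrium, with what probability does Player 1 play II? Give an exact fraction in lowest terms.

1/2

Player 1's mix p on I must make Player 2 indifferent between I and II.
Player 2's payoff from I: 9p + 2(1−p). From II: 4p + 7(1−p).
Set equal: 5p = 5(1−p) → p = 5/10 = 1/2.
Probability on II is 1 − 1/2 = 1/2.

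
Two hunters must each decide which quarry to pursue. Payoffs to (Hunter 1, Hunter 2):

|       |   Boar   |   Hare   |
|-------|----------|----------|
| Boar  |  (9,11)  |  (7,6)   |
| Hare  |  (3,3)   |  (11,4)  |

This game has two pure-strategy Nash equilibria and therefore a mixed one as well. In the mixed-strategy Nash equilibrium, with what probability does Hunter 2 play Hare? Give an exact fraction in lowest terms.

3/5

Hunter 2's mix q on Boar must make Hunter 1 indifferent between Boar and Hare.
Hunter 1's payoff from Boar: 9q + 7(1−q). From Hare: 3q + 11(1−q).
Set equal: 6q = 4(1−q) → q = 4/10 = 2/5.
Probability on Hare is 1 − 2/5 = 3/5.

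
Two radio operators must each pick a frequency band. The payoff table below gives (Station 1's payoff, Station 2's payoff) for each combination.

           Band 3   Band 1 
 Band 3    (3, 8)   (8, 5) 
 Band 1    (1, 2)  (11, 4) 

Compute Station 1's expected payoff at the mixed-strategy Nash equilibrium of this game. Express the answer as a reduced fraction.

5

Station 2 mixes with probability q on Band 3, chosen so Station 1 is indifferent: 3q + 8(1−q) = 1q + 11(1−q) gives q = 3/5.
Station 1's expected payoff (from either row, since indifferent) is 3·3/5 + 8·2/5 = 5.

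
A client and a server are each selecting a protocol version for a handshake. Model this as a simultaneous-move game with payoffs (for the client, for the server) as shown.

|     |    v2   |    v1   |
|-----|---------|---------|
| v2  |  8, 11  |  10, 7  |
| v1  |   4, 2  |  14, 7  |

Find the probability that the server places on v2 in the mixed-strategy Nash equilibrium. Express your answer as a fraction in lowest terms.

1/2

The server's mix q on v2 must make the client indifferent between v2 and v1.
The client's payoff from v2: 8q + 10(1−q). From v1: 4q + 14(1−q).
Set equal: 4q = 4(1−q) → q = 4/8 = 1/2.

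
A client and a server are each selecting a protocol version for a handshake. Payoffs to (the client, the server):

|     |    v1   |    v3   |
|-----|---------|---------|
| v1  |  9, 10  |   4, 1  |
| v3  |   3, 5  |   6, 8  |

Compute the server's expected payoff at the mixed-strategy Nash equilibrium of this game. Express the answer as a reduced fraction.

25/4

The client mixes with probability p on v1, chosen so the server is indifferent: 10p + 5(1−p) = 1p + 8(1−p) gives p = 1/4.
The server's expected payoff is 10·1/4 + 5·3/4 = 25/4.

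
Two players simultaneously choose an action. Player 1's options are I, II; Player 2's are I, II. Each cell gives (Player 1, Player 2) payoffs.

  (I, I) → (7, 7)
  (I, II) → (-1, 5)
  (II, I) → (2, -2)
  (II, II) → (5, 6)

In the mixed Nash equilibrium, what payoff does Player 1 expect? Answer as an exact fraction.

37/11

Player 2 mixes with probability q on I, chosen so Player 1 is indifferent: 7q + (-1)(1−q) = 2q + 5(1−q) gives q = 6/11.
Player 1's expected payoff (from either row, since indifferent) is 7·6/11 + (-1)·5/11 = 37/11.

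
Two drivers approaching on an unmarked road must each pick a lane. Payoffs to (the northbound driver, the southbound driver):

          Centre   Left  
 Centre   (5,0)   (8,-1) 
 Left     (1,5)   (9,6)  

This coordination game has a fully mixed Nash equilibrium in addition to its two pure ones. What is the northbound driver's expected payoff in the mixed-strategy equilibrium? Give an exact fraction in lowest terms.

37/5

The southbound driver mixes with probability q on Centre, chosen so the northbound driver is indifferent: 5q + 8(1−q) = 1q + 9(1−q) gives q = 1/5.
The northbound driver's expected payoff (from either row, since indifferent) is 5·1/5 + 8·4/5 = 37/5.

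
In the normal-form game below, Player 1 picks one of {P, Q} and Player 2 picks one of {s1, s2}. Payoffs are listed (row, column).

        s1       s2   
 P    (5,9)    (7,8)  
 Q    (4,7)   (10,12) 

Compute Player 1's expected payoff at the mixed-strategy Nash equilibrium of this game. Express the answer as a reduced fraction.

Player 2 mixes with probability q on s1, chosen so Player 1 is indifferent: 5q + 7(1−q) = 4q + 10(1−q) gives q = 3/4.
Player 1's expected payoff (from either row, since indifferent) is 5·3/4 + 7·1/4 = 11/2.

11/2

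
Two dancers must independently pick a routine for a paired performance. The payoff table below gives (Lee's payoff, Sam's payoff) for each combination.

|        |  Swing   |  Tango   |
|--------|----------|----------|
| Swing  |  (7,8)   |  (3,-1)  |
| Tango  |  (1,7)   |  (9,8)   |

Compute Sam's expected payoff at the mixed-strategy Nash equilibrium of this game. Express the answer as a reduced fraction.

Lee mixes with probability p on Swing, chosen so Sam is indifferent: 8p + 7(1−p) = (-1)p + 8(1−p) gives p = 1/10.
Sam's expected payoff is 8·1/10 + 7·9/10 = 71/10.

71/10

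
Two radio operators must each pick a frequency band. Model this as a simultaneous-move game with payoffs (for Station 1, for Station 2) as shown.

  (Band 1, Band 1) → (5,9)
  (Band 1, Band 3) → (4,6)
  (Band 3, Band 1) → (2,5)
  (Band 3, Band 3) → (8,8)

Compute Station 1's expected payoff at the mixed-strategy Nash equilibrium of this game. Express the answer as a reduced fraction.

Station 2 mixes with probability q on Band 1, chosen so Station 1 is indifferent: 5q + 4(1−q) = 2q + 8(1−q) gives q = 4/7.
Station 1's expected payoff (from either row, since indifferent) is 5·4/7 + 4·3/7 = 32/7.

32/7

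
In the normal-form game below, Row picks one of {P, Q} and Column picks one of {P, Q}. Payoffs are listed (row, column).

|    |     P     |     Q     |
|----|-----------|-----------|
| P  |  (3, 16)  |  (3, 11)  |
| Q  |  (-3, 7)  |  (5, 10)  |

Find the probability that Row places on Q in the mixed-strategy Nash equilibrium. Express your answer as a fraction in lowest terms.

5/8

Row's mix p on P must make Column indifferent between P and Q.
Column's payoff from P: 16p + 7(1−p). From Q: 11p + 10(1−p).
Set equal: 5p = 3(1−p) → p = 3/8.
Probability on Q is 1 − 3/8 = 5/8.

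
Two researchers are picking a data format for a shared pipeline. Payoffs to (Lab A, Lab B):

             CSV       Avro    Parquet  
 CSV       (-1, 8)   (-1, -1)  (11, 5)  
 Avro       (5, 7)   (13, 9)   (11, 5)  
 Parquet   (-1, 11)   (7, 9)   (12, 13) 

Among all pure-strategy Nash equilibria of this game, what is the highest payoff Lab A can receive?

Both Avro is a pure NE (Lab A: 13 ≥ 7; Lab B: 9 ≥ 7). Lab A gets 13.
Both Parquet is a pure NE (Lab A: 12 ≥ 11; Lab B: 13 ≥ 11). Lab A gets 12.
Every other cell has a profitable deviation for at least one player. Highest of {13, 12} is 13.

13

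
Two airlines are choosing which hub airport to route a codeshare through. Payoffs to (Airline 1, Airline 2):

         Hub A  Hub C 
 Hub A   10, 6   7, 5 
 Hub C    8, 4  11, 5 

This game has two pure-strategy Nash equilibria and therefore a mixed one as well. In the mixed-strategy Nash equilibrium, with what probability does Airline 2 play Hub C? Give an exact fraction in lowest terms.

1/3

Airline 2's mix q on Hub A must make Airline 1 indifferent between Hub A and Hub C.
Airline 1's payoff from Hub A: 10q + 7(1−q). From Hub C: 8q + 11(1−q).
Set equal: 2q = 4(1−q) → q = 4/6 = 2/3.
Probability on Hub C is 1 − 2/3 = 1/3.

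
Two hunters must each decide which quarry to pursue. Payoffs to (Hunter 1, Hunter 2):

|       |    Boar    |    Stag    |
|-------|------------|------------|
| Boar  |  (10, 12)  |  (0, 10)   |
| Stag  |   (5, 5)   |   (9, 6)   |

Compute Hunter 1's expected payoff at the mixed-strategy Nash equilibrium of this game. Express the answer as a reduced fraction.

Hunter 2 mixes with probability q on Boar, chosen so Hunter 1 is indifferent: 10q + 0(1−q) = 5q + 9(1−q) gives q = 9/14.
Hunter 1's expected payoff (from either row, since indifferent) is 10·9/14 + 0·5/14 = 45/7.

45/7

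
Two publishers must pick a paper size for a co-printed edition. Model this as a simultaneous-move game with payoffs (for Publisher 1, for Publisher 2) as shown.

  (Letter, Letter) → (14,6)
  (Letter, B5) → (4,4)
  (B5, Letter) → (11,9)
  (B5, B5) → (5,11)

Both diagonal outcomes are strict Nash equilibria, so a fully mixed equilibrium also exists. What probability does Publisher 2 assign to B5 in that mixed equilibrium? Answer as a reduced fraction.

Publisher 2's mix q on Letter must make Publisher 1 indifferent between Letter and B5.
Publisher 1's payoff from Letter: 14q + 4(1−q). From B5: 11q + 5(1−q).
Set equal: 3q = 1(1−q) → q = 1/4.
Probability on B5 is 1 − 1/4 = 3/4.

3/4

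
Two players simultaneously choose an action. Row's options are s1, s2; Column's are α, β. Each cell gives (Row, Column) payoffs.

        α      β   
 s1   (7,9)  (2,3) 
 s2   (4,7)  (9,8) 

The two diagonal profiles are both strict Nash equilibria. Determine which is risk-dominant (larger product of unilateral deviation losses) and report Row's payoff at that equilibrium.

7

At (s1, α): Row loses 7 − 4 = 3 by deviating; Column loses 9 − 3 = 6. Product = 3·6 = 18.
At (s2, β): Row loses 9 − 2 = 7 by deviating; Column loses 8 − 7 = 1. Product = 7·1 = 7.
18 > 7, so (s1, α) is risk-dominant. Row's payoff there is 7.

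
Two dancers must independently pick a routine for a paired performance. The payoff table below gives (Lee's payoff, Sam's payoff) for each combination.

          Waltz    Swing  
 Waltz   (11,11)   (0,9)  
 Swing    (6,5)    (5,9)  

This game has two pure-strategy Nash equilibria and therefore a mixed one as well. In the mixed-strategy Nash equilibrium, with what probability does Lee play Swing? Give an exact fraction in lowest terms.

Lee's mix p on Waltz must make Sam indifferent between Waltz and Swing.
Sam's payoff from Waltz: 11p + 5(1−p). From Swing: 9p + 9(1−p).
Set equal: 2p = 4(1−p) → p = 4/6 = 2/3.
Probability on Swing is 1 − 2/3 = 1/3.

1/3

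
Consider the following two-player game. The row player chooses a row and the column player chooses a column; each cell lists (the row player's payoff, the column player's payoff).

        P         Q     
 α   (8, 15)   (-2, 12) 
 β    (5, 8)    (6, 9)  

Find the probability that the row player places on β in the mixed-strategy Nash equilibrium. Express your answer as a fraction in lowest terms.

3/4

The row player's mix p on α must make the column player indifferent between P and Q.
The column player's payoff from P: 15p + 8(1−p). From Q: 12p + 9(1−p).
Set equal: 3p = 1(1−p) → p = 1/4.
Probability on β is 1 − 1/4 = 3/4.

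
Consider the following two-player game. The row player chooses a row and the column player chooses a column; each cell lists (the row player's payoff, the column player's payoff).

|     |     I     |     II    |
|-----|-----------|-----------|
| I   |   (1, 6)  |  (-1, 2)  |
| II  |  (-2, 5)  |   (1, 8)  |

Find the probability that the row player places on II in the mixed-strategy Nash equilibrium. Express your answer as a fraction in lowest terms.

The row player's mix p on I must make the column player indifferent between I and II.
The column player's payoff from I: 6p + 5(1−p). From II: 2p + 8(1−p).
Set equal: 4p = 3(1−p) → p = 3/7.
Probability on II is 1 − 3/7 = 4/7.

4/7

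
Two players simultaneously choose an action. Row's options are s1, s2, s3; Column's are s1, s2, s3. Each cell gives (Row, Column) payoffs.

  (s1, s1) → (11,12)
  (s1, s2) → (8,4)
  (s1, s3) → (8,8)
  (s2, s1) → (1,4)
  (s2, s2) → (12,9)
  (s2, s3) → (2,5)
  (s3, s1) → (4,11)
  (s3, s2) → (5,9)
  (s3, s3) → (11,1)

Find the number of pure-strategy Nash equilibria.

Both s1: Row gets 11 (best alternative 4); Column gets 12 (best alternative 8). Neither deviates — NE.
Both s2: Row gets 12 (best alternative 8); Column gets 9 (best alternative 5). Neither deviates — NE.
Both s3 is not a NE: Column would switch to s1 (11 > 1).
No other cell survives both best-response checks, so there are 2 pure NE.

2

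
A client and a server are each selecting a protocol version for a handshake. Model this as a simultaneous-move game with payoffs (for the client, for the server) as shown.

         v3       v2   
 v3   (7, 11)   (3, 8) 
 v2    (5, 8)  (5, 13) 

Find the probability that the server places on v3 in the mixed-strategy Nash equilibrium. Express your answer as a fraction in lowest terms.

1/2

The server's mix q on v3 must make the client indifferent between v3 and v2.
The client's payoff from v3: 7q + 3(1−q). From v2: 5q + 5(1−q).
Set equal: 2q = 2(1−q) → q = 2/4 = 1/2.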